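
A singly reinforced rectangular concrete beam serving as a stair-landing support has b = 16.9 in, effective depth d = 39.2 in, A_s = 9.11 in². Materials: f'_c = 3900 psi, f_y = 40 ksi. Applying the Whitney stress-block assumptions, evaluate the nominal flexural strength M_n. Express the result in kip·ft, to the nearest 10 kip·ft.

M_n ≈ 1090 kip·ft

T = A_s f_y = 9.11 × 40 = 364.4 kips.
a = T/(0.85 f'_c b) = 364.4/(0.85 × 3.9 × 16.9) = 6.504 in.
M_n = T(d − a/2) = 364.4 × (39.2 − 3.252) = 13099.5 kip·in = 13099.5/12 = 1091.63 kip·ft.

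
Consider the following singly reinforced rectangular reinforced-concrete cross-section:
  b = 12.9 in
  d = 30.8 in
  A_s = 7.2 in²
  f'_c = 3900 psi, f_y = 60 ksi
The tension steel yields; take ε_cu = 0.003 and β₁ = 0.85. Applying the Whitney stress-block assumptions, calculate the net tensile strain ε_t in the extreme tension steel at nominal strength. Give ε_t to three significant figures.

ε_t ≈ 0.00477

a = A_s f_y/(0.85 f'_c b) = 10.102 in.
β₁ = 0.85, so c = a/β₁ = 10.102/0.85 = 11.885 in.
From the linear strain diagram with ε_cu = 0.003: ε_t = 0.003 (d − c)/c = 0.003 × (30.8 − 11.885)/11.885 = 0.00477.
ε_t is between 0.004 and 0.005 — transition zone.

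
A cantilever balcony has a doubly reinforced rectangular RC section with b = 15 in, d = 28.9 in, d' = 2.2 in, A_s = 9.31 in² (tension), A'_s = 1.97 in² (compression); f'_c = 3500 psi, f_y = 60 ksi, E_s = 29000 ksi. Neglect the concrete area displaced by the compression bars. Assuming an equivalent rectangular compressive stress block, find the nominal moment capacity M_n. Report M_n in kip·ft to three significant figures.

Assume both steels yield.
a = (A_s − A'_s) f_y/(0.85 f'_c b) = (9.31 − 1.97) × 60/(0.85 × 3.5 × 15) = 9.869 in.
c = a/β₁ = 9.869/0.85 = 11.611 in; ε'_s = 0.003(c − d')/c = 0.0024 ≥ ε_y = 0.0021, so the compression steel yields.
M_n = (A_s − A'_s) f_y (d − a/2) + A'_s f_y (d − d') = 440.4 × (28.9 − 4.9345) + 118.2 × (28.9 − 2.2) = 10554.4 + 3155.9 = 13710.3 kip·in = 13710.3/12 = 1142.53 kip·ft.

M_n ≈ 1140 kip·ft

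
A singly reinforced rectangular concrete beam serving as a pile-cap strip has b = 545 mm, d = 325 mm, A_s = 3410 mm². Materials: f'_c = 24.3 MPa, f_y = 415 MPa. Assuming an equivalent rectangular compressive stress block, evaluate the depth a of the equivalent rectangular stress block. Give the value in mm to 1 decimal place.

a ≈ 125.7 mm

T = A_s f_y = 3410 × 415 = 1415150 N = 1415.15 kN.
Setting C = 0.85 f'_c a b equal to T: a = 1415150/(0.85 × 24.3 × 545) = 125.7 mm.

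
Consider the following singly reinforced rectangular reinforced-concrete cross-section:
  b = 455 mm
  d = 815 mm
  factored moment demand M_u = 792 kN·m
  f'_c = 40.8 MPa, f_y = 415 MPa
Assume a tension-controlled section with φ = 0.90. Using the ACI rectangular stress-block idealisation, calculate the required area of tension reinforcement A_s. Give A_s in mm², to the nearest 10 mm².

M_n = M_u/φ = 792/0.90 = 880 kN·m.
With M_n = 0.85 f'_c a b (d − a/2), solve the quadratic for a:
a = d − √(d² − 2M_n/(0.85 f'_c b)) = 815 − √(815² − 2 × 880×10⁶/(0.85 × 40.8 × 455)) = 71.57 mm.
A_s = 0.85 f'_c a b / f_y = 0.85 × 40.8 × 71.57 × 455 / 415 = 2721.3 mm².

A_s ≈ 2720 mm²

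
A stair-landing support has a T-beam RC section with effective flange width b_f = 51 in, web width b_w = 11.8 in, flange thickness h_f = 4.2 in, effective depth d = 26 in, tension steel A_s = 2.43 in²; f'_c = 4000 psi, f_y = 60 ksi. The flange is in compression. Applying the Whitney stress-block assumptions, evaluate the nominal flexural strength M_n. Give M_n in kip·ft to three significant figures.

M_n ≈ 311 kip·ft

Tension: T = A_s f_y = 2.43 × 60 = 145.8 kips.
Try a within the flange: a = T/(0.85 f'_c b_f) = 145.8/(0.85 × 4 × 51) = 0.841 in.
Since a = 0.841 ≤ h_f = 4.2 in, the stress block lies entirely in the flange; analyse as a rectangular beam of width b_f.
M_n = T(d − a/2) = 145.8 × (26 − 0.4205) = 3729.5 kip·in.
M_n = 3729.5/12 = 310.79 kip·ft.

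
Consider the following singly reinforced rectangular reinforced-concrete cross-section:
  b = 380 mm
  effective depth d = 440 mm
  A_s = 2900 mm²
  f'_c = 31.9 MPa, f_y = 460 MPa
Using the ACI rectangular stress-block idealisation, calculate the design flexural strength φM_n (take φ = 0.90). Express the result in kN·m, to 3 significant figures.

φM_n ≈ 451 kN·m

T = A_s f_y = 2900 × 460 = 1334000 N = 1334 kN.
From C = T: a = T/(0.85 f'_c b) = 1334000/(0.85 × 31.9 × 380) = 129.47 mm.
M_n = T(d − a/2) = 1334 kN × (440 − 64.735) mm = 500.60 kN·m.
φM_n = 0.90 × 500.60 = 450.54 kN·m.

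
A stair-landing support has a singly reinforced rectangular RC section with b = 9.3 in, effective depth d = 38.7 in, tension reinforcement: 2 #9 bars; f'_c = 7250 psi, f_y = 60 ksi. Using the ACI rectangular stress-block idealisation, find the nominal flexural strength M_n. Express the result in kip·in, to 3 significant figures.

M_n ≈ 4520 kip·in

A_s = 2 × 1 = 2 in².
T = A_s f_y = 2 × 60 = 120 kips.
a = T/(0.85 f'_c b) = 120/(0.85 × 7.25 × 9.3) = 2.094 in.
M_n = T(d − a/2) = 120 × (38.7 − 1.047) = 4518.4 kip·in.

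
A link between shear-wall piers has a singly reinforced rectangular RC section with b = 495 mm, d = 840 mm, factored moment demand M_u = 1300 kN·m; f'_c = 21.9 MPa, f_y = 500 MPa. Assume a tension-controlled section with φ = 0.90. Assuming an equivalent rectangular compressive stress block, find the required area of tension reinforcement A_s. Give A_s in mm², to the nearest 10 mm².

M_n = M_u/φ = 1300/0.90 = 1444.44 kN·m.
With M_n = 0.85 f'_c a b (d − a/2), solve the quadratic for a:
a = d − √(d² − 2M_n/(0.85 f'_c b)) = 840 − √(840² − 2 × 1444.44×10⁶/(0.85 × 21.9 × 495)) = 213.83 mm.
A_s = 0.85 f'_c a b / f_y = 0.85 × 21.9 × 213.83 × 495 / 500 = 3940.6 mm².

A_s ≈ 3940 mm²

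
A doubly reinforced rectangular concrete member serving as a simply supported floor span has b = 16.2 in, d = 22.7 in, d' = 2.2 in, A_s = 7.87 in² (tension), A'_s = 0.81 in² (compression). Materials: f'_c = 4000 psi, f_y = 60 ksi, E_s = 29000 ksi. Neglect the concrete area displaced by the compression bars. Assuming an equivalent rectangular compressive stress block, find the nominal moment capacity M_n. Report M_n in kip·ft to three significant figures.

M_n ≈ 749 kip·ft

Assume both steels yield.
a = (A_s − A'_s) f_y/(0.85 f'_c b) = (7.87 − 0.81) × 60/(0.85 × 4 × 16.2) = 7.691 in.
c = a/β₁ = 7.691/0.85 = 9.048 in; ε'_s = 0.003(c − d')/c = 0.0023 ≥ ε_y = 0.0021, so the compression steel yields.
M_n = (A_s − A'_s) f_y (d − a/2) + A'_s f_y (d − d') = 423.6 × (22.7 − 3.8455) + 48.6 × (22.7 − 2.2) = 7986.8 + 996.3 = 8983.1 kip·in = 8983.1/12 = 748.59 kip·ft.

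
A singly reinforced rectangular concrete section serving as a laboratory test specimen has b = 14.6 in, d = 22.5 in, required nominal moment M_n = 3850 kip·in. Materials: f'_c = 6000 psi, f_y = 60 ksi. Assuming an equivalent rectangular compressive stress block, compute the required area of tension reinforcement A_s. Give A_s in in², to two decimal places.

A_s ≈ 3.01 in²

From M_n = 0.85 f'_c a b (d − a/2):
a = d − √(d² − 2M_n/(0.85 f'_c b)) = 22.5 − √(22.5² − 2 × 3850/(0.85 × 6 × 14.6)) = 2.429 in.
A_s = 0.85 f'_c a b / f_y = 0.85 × 6 × 2.429 × 14.6 / 60 = 3.014 in².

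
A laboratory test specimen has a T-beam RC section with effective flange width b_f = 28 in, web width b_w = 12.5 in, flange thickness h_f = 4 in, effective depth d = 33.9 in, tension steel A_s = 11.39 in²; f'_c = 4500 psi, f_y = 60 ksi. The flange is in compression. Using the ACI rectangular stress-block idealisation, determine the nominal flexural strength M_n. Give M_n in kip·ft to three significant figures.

M_n ≈ 1720 kip·ft

Tension: T = A_s f_y = 11.39 × 60 = 683.4 kips.
Try a within the flange: a = T/(0.85 f'_c b_f) = 683.4/(0.85 × 4.5 × 28) = 6.381 in.
a = 6.381 > h_f = 4 in: the block extends into the web. Split into flange-overhang and web parts.
C_f = 0.85 f'_c (b_f − b_w) h_f = 0.85 × 4.5 × (28 − 12.5) × 4 = 237.2 kips.
Remaining web compression depth: a_w = (T − C_f)/(0.85 f'_c b_w) = (683.4 − 237.2)/(0.85 × 4.5 × 12.5) = 9.332 in.
M_n = C_f(d − h_f/2) + (T − C_f)(d − a_w/2) = 237.2 × (33.9 − 2) + 446.2 × (33.9 − 4.666) = 7566.7 + 13044.2 = 20610.9 kip·in.
M_n = 20610.9/12 = 1717.58 kip·ft.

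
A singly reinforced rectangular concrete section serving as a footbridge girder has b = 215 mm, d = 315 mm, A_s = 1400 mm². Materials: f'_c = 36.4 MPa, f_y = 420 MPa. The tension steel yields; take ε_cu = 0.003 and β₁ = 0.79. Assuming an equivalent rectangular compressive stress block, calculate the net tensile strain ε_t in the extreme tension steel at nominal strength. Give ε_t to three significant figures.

a = A_s f_y/(0.85 f'_c b) = 88.39 mm.
β₁ = 0.79, so c = a/β₁ = 88.39/0.79 = 111.89 mm.
From the linear strain diagram with ε_cu = 0.003: ε_t = 0.003 (d − c)/c = 0.003 × (315 − 111.89)/111.89 = 0.00545.
Since ε_t ≥ 0.005, the section is tension-controlled.

ε_t ≈ 0.00545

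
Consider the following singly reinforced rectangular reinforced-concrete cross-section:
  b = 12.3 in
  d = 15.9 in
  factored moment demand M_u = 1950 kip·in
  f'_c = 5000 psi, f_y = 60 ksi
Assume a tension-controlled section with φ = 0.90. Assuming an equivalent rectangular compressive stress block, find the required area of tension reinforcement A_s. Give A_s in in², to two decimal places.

M_n = M_u/φ = 1950/0.90 = 2166.67 kip·in.
From M_n = 0.85 f'_c a b (d − a/2):
a = d − √(d² − 2M_n/(0.85 f'_c b)) = 15.9 − √(15.9² − 2 × 2166.67/(0.85 × 5 × 12.3)) = 2.865 in.
A_s = 0.85 f'_c a b / f_y = 0.85 × 5 × 2.865 × 12.3 / 60 = 2.496 in².

A_s ≈ 2.50 in²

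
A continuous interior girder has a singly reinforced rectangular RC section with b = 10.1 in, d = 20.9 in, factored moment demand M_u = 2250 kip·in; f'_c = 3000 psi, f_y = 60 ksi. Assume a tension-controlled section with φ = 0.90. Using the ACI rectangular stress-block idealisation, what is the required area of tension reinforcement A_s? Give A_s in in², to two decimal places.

A_s ≈ 2.28 in²

M_n = M_u/φ = 2250/0.90 = 2500 kip·in.
From M_n = 0.85 f'_c a b (d − a/2):
a = d − √(d² − 2M_n/(0.85 f'_c b)) = 20.9 − √(20.9² − 2 × 2500/(0.85 × 3 × 10.1)) = 5.322 in.
A_s = 0.85 f'_c a b / f_y = 0.85 × 3 × 5.322 × 10.1 / 60 = 2.284 in².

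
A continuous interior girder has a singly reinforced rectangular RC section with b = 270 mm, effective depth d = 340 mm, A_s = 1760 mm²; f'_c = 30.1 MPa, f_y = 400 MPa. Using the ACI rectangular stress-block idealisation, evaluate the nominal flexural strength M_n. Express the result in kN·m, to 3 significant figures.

M_n ≈ 203 kN·m

T = A_s f_y = 1760 × 400 = 704000 N = 704 kN.
From C = T: a = T/(0.85 f'_c b) = 704000/(0.85 × 30.1 × 270) = 101.91 mm.
M_n = T(d − a/2) = 704 kN × (340 − 50.955) mm = 203.49 kN·m.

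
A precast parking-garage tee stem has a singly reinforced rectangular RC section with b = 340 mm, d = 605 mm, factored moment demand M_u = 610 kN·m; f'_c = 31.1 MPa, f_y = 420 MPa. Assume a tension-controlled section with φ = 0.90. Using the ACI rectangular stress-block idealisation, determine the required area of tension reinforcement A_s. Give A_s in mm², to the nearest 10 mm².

A_s ≈ 3020 mm²

M_n = M_u/φ = 610/0.90 = 677.778 kN·m.
With M_n = 0.85 f'_c a b (d − a/2), solve the quadratic for a:
a = d − √(d² − 2M_n/(0.85 f'_c b)) = 605 − √(605² − 2 × 677.778×10⁶/(0.85 × 31.1 × 340)) = 141.10 mm.
A_s = 0.85 f'_c a b / f_y = 0.85 × 31.1 × 141.10 × 340 / 420 = 3019.5 mm².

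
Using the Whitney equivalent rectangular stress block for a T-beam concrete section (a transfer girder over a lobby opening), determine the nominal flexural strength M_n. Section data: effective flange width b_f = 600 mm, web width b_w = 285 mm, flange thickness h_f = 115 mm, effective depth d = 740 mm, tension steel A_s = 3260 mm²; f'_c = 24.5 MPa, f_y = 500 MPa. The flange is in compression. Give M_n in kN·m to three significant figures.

M_n ≈ 1100 kN·m

Tension: T = A_s f_y = 3260 × 500 = 1630000 N.
Try a within the flange: a = T/(0.85 f'_c b_f) = 1630000/(0.85 × 24.5 × 600) = 130.45 mm.
a = 130.45 > h_f = 115 mm: the block extends into the web. Split into flange-overhang and web parts.
C_f = 0.85 f'_c (b_f − b_w) h_f = 0.85 × 24.5 × (600 − 285) × 115 = 754386 N.
Remaining web compression depth: a_w = (T − C_f)/(0.85 f'_c b_w) = (1630000 − 754386)/(0.85 × 24.5 × 285) = 147.53 mm.
M_n = C_f(d − h_f/2) + (T − C_f)(d − a_w/2) = 754386 × (740 − 57.5) + 875614 × (740 − 73.765) = 514.87 + 583.36 = 1098.23 × 10⁶ N·mm.
M_n = 1098.23 kN·m.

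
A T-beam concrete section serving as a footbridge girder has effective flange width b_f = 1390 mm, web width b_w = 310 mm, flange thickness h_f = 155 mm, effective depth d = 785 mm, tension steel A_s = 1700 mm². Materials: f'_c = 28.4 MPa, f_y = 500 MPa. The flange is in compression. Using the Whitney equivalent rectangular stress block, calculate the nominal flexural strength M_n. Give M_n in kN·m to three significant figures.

M_n ≈ 656 kN·m

Tension: T = A_s f_y = 1700 × 500 = 850000 N.
Try a within the flange: a = T/(0.85 f'_c b_f) = 850000/(0.85 × 28.4 × 1390) = 25.33 mm.
Since a = 25.33 ≤ h_f = 155 mm, the stress block lies entirely in the flange; analyse as a rectangular beam of width b_f.
M_n = T(d − a/2) = 850000 × (785 − 12.665) = 656.48 × 10⁶ N·mm.
M_n = 656.48 kN·m.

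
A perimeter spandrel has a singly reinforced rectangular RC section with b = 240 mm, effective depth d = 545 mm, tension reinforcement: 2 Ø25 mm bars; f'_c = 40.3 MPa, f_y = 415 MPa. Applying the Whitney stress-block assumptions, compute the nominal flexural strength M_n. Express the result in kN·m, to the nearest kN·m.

M_n ≈ 212 kN·m

A_s = 2 × 491 = 982 mm².
T = A_s f_y = 982 × 415 = 407530 N = 407.53 kN.
From C = T: a = T/(0.85 f'_c b) = 407530/(0.85 × 40.3 × 240) = 49.57 mm.
M_n = T(d − a/2) = 407.53 kN × (545 − 24.785) mm = 212.00 kN·m.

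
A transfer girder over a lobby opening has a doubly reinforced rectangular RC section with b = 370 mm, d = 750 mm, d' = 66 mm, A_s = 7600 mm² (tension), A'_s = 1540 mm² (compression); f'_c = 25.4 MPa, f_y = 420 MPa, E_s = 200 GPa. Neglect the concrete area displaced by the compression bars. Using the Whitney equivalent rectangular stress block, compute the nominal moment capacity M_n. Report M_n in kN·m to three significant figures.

M_n ≈ 1950 kN·m

Assume both tension and compression steel yield.
Net tension couple steel: A_s − A'_s = 6060 mm².
a = (A_s − A'_s) f_y / (0.85 f'_c b) = 2545200/(0.85 × 25.4 × 370) = 318.62 mm.
c = a/β₁ = 318.62/0.85 = 374.85 mm; ε'_s = 0.003(c − d')/c = 0.0025 ≥ f_y/E_s = 0.0021, so compression steel does yield.
M_n = (A_s − A'_s) f_y (d − a/2) + A'_s f_y (d − d') = [2545200 × (750 − 159.31) + 646800 × (750 − 66)] × 10⁻⁶ = 1503.42 + 442.41 = 1945.83 kN·m.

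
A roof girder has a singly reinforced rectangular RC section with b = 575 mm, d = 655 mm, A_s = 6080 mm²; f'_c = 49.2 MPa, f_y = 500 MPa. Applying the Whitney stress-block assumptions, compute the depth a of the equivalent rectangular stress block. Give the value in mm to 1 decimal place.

a ≈ 126.4 mm

T = A_s f_y = 6080 × 500 = 3040000 N = 3040 kN.
Setting C = 0.85 f'_c a b equal to T: a = 3040000/(0.85 × 49.2 × 575) = 126.4 mm.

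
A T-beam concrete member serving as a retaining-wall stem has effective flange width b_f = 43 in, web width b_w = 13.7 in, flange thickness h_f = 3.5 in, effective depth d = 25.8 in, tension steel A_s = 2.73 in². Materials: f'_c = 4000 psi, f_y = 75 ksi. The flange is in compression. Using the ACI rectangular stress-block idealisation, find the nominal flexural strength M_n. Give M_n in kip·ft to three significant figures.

Tension: T = A_s f_y = 2.73 × 75 = 204.75 kips.
Try a within the flange: a = T/(0.85 f'_c b_f) = 204.75/(0.85 × 4 × 43) = 1.400 in.
Since a = 1.400 ≤ h_f = 3.5 in, the stress block lies entirely in the flange; analyse as a rectangular beam of width b_f.
M_n = T(d − a/2) = 204.75 × (25.8 − 0.7) = 5139.2 kip·in.
M_n = 5139.2/12 = 428.27 kip·ft.

M_n ≈ 428 kip·ft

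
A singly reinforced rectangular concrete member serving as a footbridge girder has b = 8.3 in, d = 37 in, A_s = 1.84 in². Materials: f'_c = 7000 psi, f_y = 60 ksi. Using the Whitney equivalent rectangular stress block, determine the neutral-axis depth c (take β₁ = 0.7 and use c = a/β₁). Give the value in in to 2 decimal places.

c ≈ 3.19 in

T = A_s f_y = 1.84 × 60 = 110.4 kips.
a = T/(0.85 f'_c b) = 110.4/(0.85 × 7 × 8.3) = 2.2355 in.
With β₁ = 0.7, c = a/β₁ = 2.2355/0.7 = 3.19 in.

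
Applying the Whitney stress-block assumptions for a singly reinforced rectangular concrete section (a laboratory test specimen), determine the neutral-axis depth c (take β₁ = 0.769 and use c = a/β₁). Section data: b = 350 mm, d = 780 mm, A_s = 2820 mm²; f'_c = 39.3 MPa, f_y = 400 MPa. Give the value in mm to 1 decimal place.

T = A_s f_y = 2820 × 400 = 1128000 N = 1128 kN.
Setting C = 0.85 f'_c a b equal to T: a = 1128000/(0.85 × 39.3 × 350) = 96.478 mm.
With β₁ = 0.769, c = a/β₁ = 96.478/0.769 = 125.5 mm.

c ≈ 125.5 mm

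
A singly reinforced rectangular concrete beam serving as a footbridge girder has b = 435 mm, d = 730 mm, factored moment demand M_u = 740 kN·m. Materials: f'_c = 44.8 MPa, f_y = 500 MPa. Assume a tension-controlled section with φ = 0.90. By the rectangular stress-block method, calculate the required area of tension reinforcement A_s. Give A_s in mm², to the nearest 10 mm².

A_s ≈ 2370 mm²

M_n = M_u/φ = 740/0.90 = 822.222 kN·m.
With M_n = 0.85 f'_c a b (d − a/2), solve the quadratic for a:
a = d − √(d² − 2M_n/(0.85 f'_c b)) = 730 − √(730² − 2 × 822.222×10⁶/(0.85 × 44.8 × 435)) = 71.50 mm.
A_s = 0.85 f'_c a b / f_y = 0.85 × 44.8 × 71.50 × 435 / 500 = 2368.8 mm².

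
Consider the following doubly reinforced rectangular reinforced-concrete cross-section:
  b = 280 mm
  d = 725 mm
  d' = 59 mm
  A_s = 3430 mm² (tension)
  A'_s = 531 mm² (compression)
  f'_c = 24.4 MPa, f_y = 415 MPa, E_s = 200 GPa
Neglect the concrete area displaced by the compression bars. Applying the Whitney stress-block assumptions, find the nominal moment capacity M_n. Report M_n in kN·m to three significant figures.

M_n ≈ 894 kN·m

Assume both tension and compression steel yield.
Net tension couple steel: A_s − A'_s = 2899 mm².
a = (A_s − A'_s) f_y / (0.85 f'_c b) = 1203085/(0.85 × 24.4 × 280) = 207.17 mm.
c = a/β₁ = 207.17/0.85 = 243.73 mm; ε'_s = 0.003(c − d')/c = 0.0023 ≥ f_y/E_s = 0.0021, so compression steel does yield.
M_n = (A_s − A'_s) f_y (d − a/2) + A'_s f_y (d − d') = [1203085 × (725 − 103.585) + 220365 × (725 − 59)] × 10⁻⁶ = 747.62 + 146.76 = 894.38 kN·m.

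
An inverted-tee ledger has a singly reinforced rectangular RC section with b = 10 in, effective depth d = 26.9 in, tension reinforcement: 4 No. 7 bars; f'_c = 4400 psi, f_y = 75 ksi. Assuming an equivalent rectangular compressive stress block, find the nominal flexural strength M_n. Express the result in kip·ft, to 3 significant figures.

A_s = 4 × 0.6 = 2.4 in².
T = A_s f_y = 2.4 × 75 = 180 kips.
a = T/(0.85 f'_c b) = 180/(0.85 × 4.4 × 10) = 4.813 in.
M_n = T(d − a/2) = 180 × (26.9 − 2.4065) = 4408.8 kip·in = 4408.8/12 = 367.40 kip·ft.

M_n ≈ 367 kip·ft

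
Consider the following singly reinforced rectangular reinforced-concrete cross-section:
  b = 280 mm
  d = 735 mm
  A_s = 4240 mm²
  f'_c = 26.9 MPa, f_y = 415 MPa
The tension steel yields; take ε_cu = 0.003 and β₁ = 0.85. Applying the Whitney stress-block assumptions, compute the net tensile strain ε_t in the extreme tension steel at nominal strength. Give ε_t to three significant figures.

ε_t ≈ 0.00382

a = A_s f_y/(0.85 f'_c b) = 274.84 mm.
β₁ = 0.85, so c = a/β₁ = 274.84/0.85 = 323.34 mm.
From the linear strain diagram with ε_cu = 0.003: ε_t = 0.003 (d − c)/c = 0.003 × (735 − 323.34)/323.34 = 0.00382.
ε_t < 0.004 — the section is over-reinforced for flexure under ACI limits.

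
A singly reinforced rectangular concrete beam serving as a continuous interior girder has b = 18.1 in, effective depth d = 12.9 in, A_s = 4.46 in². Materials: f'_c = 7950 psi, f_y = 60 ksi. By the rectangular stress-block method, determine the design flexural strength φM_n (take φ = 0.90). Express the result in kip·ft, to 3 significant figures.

T = A_s f_y = 4.46 × 60 = 267.6 kips.
a = T/(0.85 f'_c b) = 267.6/(0.85 × 7.95 × 18.1) = 2.188 in.
M_n = T(d − a/2) = 267.6 × (12.9 − 1.094) = 3159.3 kip·in = 3159.3/12 = 263.28 kip·ft.
φM_n = 0.90 × 263.28 = 236.95 kip·ft.

φM_n ≈ 237 kip·ft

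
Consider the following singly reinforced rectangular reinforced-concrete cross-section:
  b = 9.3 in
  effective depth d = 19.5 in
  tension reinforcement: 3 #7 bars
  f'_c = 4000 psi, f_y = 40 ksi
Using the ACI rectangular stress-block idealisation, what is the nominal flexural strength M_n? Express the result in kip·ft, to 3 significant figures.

A_s = 3 × 0.6 = 1.8 in².
T = A_s f_y = 1.8 × 40 = 72 kips.
a = T/(0.85 f'_c b) = 72/(0.85 × 4 × 9.3) = 2.277 in.
M_n = T(d − a/2) = 72 × (19.5 − 1.1385) = 1322.0 kip·in = 1322.0/12 = 110.17 kip·ft.

M_n ≈ 110 kip·ft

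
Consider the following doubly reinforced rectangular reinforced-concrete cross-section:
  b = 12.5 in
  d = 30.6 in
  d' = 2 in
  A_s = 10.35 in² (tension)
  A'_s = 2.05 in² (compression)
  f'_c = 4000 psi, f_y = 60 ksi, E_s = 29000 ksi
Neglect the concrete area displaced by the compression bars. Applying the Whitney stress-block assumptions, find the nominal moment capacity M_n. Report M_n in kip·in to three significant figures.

Assume both steels yield.
a = (A_s − A'_s) f_y/(0.85 f'_c b) = (10.35 − 2.05) × 60/(0.85 × 4 × 12.5) = 11.718 in.
c = a/β₁ = 11.718/0.85 = 13.786 in; ε'_s = 0.003(c − d')/c = 0.0026 ≥ ε_y = 0.0021, so the compression steel yields.
M_n = (A_s − A'_s) f_y (d − a/2) + A'_s f_y (d − d') = 498 × (30.6 − 5.859) + 123 × (30.6 − 2) = 12321.0 + 3517.8 = 15838.8 kip·in.

M_n ≈ 15800 kip·in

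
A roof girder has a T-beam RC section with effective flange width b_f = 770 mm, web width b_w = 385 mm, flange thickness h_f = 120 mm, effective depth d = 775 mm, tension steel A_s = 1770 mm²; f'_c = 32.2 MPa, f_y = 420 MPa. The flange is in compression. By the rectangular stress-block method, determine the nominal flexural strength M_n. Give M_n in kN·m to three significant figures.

Tension: T = A_s f_y = 1770 × 420 = 743400 N.
Try a within the flange: a = T/(0.85 f'_c b_f) = 743400/(0.85 × 32.2 × 770) = 35.27 mm.
Since a = 35.27 ≤ h_f = 120 mm, the stress block lies entirely in the flange; analyse as a rectangular beam of width b_f.
M_n = T(d − a/2) = 743400 × (775 − 17.635) = 563.03 × 10⁶ N·mm.
M_n = 563.03 kN·m.

M_n ≈ 563 kN·m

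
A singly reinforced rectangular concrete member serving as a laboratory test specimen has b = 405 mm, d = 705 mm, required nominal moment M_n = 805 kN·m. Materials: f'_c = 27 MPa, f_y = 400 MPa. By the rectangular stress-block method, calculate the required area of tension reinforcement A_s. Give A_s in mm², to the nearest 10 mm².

With M_n = 0.85 f'_c a b (d − a/2), solve the quadratic for a:
a = d − √(d² − 2M_n/(0.85 f'_c b)) = 705 − √(705² − 2 × 805×10⁶/(0.85 × 27 × 405)) = 135.96 mm.
A_s = 0.85 f'_c a b / f_y = 0.85 × 27 × 135.96 × 405 / 400 = 3159.3 mm².

A_s ≈ 3160 mm²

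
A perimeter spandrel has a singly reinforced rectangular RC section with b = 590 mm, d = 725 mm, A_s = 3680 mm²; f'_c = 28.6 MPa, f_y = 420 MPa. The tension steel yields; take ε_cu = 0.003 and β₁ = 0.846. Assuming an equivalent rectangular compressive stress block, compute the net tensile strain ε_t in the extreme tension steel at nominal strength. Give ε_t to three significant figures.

ε_t ≈ 0.0141

a = A_s f_y/(0.85 f'_c b) = 107.76 mm.
β₁ = 0.846, so c = a/β₁ = 107.76/0.846 = 127.38 mm.
From the linear strain diagram with ε_cu = 0.003: ε_t = 0.003 (d − c)/c = 0.003 × (725 − 127.38)/127.38 = 0.0141.
Since ε_t ≥ 0.005, the section is tension-controlled.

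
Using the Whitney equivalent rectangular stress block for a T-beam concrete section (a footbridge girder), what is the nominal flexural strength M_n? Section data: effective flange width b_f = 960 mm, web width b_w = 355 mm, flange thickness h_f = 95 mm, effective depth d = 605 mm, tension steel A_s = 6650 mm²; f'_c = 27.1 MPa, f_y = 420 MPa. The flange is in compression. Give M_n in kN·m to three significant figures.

Tension: T = A_s f_y = 6650 × 420 = 2793000 N.
Try a within the flange: a = T/(0.85 f'_c b_f) = 2793000/(0.85 × 27.1 × 960) = 126.30 mm.
a = 126.30 > h_f = 95 mm: the block extends into the web. Split into flange-overhang and web parts.
C_f = 0.85 f'_c (b_f − b_w) h_f = 0.85 × 27.1 × (960 − 355) × 95 = 1323937 N.
Remaining web compression depth: a_w = (T − C_f)/(0.85 f'_c b_w) = (2793000 − 1323937)/(0.85 × 27.1 × 355) = 179.65 mm.
M_n = C_f(d − h_f/2) + (T − C_f)(d − a_w/2) = 1323937 × (605 − 47.5) + 1469063 × (605 − 89.825) = 738.09 + 756.82 = 1494.91 × 10⁶ N·mm.
M_n = 1494.91 kN·m.

M_n ≈ 1490 kN·m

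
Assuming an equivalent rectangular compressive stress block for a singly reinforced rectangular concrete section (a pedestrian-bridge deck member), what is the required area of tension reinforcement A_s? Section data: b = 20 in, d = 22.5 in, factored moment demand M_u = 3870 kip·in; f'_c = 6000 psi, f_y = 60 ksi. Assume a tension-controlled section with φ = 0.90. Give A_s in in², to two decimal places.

M_n = M_u/φ = 3870/0.90 = 4300 kip·in.
From M_n = 0.85 f'_c a b (d − a/2):
a = d − √(d² − 2M_n/(0.85 f'_c b)) = 22.5 − √(22.5² − 2 × 4300/(0.85 × 6 × 20)) = 1.959 in.
A_s = 0.85 f'_c a b / f_y = 0.85 × 6 × 1.959 × 20 / 60 = 3.330 in².

A_s ≈ 3.33 in²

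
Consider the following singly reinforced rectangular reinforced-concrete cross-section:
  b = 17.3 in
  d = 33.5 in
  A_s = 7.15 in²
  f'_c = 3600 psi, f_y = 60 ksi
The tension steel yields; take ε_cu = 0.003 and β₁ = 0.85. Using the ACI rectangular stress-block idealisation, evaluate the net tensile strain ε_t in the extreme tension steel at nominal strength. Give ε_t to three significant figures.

a = A_s f_y/(0.85 f'_c b) = 8.104 in.
β₁ = 0.85, so c = a/β₁ = 8.104/0.85 = 9.534 in.
From the linear strain diagram with ε_cu = 0.003: ε_t = 0.003 (d − c)/c = 0.003 × (33.5 − 9.534)/9.534 = 0.00754.
Since ε_t ≥ 0.005, the section is tension-controlled.

ε_t ≈ 0.00754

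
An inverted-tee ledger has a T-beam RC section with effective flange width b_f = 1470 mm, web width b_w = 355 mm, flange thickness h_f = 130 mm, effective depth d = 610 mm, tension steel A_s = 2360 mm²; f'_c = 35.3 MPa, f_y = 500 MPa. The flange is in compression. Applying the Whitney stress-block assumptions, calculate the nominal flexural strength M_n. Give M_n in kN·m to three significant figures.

Tension: T = A_s f_y = 2360 × 500 = 1180000 N.
Try a within the flange: a = T/(0.85 f'_c b_f) = 1180000/(0.85 × 35.3 × 1470) = 26.75 mm.
Since a = 26.75 ≤ h_f = 130 mm, the stress block lies entirely in the flange; analyse as a rectangular beam of width b_f.
M_n = T(d − a/2) = 1180000 × (610 − 13.375) = 704.02 × 10⁶ N·mm.
M_n = 704.02 kN·m.

M_n ≈ 704 kN·m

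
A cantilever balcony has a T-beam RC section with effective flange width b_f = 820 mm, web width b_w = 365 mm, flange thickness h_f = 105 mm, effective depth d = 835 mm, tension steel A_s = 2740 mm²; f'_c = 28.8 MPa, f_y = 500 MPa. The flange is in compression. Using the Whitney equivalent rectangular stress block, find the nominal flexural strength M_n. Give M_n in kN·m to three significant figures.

Tension: T = A_s f_y = 2740 × 500 = 1370000 N.
Try a within the flange: a = T/(0.85 f'_c b_f) = 1370000/(0.85 × 28.8 × 820) = 68.25 mm.
Since a = 68.25 ≤ h_f = 105 mm, the stress block lies entirely in the flange; analyse as a rectangular beam of width b_f.
M_n = T(d − a/2) = 1370000 × (835 − 34.125) = 1097.20 × 10⁶ N·mm.
M_n = 1097.20 kN·m.

M_n ≈ 1100 kN·m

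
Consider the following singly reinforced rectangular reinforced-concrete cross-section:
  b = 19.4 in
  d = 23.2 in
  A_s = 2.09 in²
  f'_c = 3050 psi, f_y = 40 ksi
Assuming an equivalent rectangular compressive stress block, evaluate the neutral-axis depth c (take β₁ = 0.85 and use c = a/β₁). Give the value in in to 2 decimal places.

c ≈ 1.96 in

T = A_s f_y = 2.09 × 40 = 83.6 kips.
a = T/(0.85 f'_c b) = 83.6/(0.85 × 3.05 × 19.4) = 1.6622 in.
With β₁ = 0.85, c = a/β₁ = 1.6622/0.85 = 1.96 in.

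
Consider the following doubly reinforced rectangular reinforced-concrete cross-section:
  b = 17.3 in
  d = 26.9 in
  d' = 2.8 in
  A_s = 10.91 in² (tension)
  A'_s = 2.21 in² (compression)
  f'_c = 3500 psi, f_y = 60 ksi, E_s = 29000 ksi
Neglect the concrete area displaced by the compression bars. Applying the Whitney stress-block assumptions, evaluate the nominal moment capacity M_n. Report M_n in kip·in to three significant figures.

Assume both steels yield.
a = (A_s − A'_s) f_y/(0.85 f'_c b) = (10.91 − 2.21) × 60/(0.85 × 3.5 × 17.3) = 10.142 in.
c = a/β₁ = 10.142/0.85 = 11.932 in; ε'_s = 0.003(c − d')/c = 0.0023 ≥ ε_y = 0.0021, so the compression steel yields.
M_n = (A_s − A'_s) f_y (d − a/2) + A'_s f_y (d − d') = 522 × (26.9 − 5.071) + 132.6 × (26.9 − 2.8) = 11394.7 + 3195.7 = 14590.4 kip·in.

M_n ≈ 14600 kip·in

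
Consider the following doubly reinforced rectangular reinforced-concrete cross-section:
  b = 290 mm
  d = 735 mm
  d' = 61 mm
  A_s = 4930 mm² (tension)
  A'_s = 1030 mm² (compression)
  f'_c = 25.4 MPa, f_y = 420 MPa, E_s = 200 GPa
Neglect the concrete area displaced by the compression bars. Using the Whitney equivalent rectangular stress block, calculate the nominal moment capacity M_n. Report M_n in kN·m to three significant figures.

M_n ≈ 1280 kN·m

Assume both tension and compression steel yield.
Net tension couple steel: A_s − A'_s = 3900 mm².
a = (A_s − A'_s) f_y / (0.85 f'_c b) = 1638000/(0.85 × 25.4 × 290) = 261.62 mm.
c = a/β₁ = 261.62/0.85 = 307.79 mm; ε'_s = 0.003(c − d')/c = 0.0024 ≥ f_y/E_s = 0.0021, so compression steel does yield.
M_n = (A_s − A'_s) f_y (d − a/2) + A'_s f_y (d − d') = [1638000 × (735 − 130.81) + 432600 × (735 − 61)] × 10⁻⁶ = 989.66 + 291.57 = 1281.23 kN·m.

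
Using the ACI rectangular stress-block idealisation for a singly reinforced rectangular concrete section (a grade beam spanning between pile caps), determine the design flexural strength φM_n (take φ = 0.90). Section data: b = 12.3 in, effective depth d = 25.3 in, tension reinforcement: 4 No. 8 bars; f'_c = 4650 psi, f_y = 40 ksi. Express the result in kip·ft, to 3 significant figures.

φM_n ≈ 228 kip·ft

A_s = 4 × 0.79 = 3.16 in².
T = A_s f_y = 3.16 × 40 = 126.4 kips.
a = T/(0.85 f'_c b) = 126.4/(0.85 × 4.65 × 12.3) = 2.600 in.
M_n = T(d − a/2) = 126.4 × (25.3 − 1.3) = 3033.6 kip·in = 3033.6/12 = 252.80 kip·ft.
φM_n = 0.90 × 252.80 = 227.52 kip·ft.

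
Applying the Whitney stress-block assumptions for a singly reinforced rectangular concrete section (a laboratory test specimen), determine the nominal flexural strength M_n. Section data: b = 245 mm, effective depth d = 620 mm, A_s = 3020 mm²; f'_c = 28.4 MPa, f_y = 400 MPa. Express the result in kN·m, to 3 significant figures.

M_n ≈ 626 kN·m

T = A_s f_y = 3020 × 400 = 1208000 N = 1208 kN.
From C = T: a = T/(0.85 f'_c b) = 1208000/(0.85 × 28.4 × 245) = 204.25 mm.
M_n = T(d − a/2) = 1208 kN × (620 − 102.125) mm = 625.59 kN·m.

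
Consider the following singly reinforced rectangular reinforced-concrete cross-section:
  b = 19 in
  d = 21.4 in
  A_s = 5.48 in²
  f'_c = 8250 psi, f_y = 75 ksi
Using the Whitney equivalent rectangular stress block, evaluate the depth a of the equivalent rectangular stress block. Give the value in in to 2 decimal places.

a ≈ 3.08 in

T = A_s f_y = 5.48 × 75 = 411 kips.
a = T/(0.85 f'_c b) = 411/(0.85 × 8.25 × 19) = 3.08 in.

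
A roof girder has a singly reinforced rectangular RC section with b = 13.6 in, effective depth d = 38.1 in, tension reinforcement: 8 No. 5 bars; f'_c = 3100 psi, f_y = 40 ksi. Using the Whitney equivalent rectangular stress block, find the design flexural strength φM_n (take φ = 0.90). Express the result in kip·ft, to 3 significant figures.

A_s = 8 × 0.31 = 2.48 in².
T = A_s f_y = 2.48 × 40 = 99.2 kips.
a = T/(0.85 f'_c b) = 99.2/(0.85 × 3.1 × 13.6) = 2.768 in.
M_n = T(d − a/2) = 99.2 × (38.1 − 1.384) = 3642.2 kip·in = 3642.2/12 = 303.52 kip·ft.
φM_n = 0.90 × 303.52 = 273.17 kip·ft.

φM_n ≈ 273 kip·ft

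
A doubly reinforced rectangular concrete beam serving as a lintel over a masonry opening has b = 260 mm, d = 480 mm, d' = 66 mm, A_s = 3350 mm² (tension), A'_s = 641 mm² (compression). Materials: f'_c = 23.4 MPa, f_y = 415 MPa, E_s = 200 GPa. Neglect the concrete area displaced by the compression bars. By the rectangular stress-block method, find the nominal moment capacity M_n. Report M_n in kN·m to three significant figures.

M_n ≈ 528 kN·m

Assume both tension and compression steel yield.
Net tension couple steel: A_s − A'_s = 2709 mm².
a = (A_s − A'_s) f_y / (0.85 f'_c b) = 1124235/(0.85 × 23.4 × 260) = 217.39 mm.
c = a/β₁ = 217.39/0.85 = 255.75 mm; ε'_s = 0.003(c − d')/c = 0.0022 ≥ f_y/E_s = 0.0021, so compression steel does yield.
M_n = (A_s − A'_s) f_y (d − a/2) + A'_s f_y (d − d') = [1124235 × (480 − 108.695) + 266015 × (480 − 66)] × 10⁻⁶ = 417.43 + 110.13 = 527.56 kN·m.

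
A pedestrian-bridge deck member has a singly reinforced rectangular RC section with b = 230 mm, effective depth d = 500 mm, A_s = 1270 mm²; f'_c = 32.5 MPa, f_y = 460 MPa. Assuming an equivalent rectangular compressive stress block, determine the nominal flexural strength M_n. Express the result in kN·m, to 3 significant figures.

T = A_s f_y = 1270 × 460 = 584200 N = 584.2 kN.
From C = T: a = T/(0.85 f'_c b) = 584200/(0.85 × 32.5 × 230) = 91.95 mm.
M_n = T(d − a/2) = 584.2 kN × (500 − 45.975) mm = 265.24 kN·m.

M_n ≈ 265 kN·m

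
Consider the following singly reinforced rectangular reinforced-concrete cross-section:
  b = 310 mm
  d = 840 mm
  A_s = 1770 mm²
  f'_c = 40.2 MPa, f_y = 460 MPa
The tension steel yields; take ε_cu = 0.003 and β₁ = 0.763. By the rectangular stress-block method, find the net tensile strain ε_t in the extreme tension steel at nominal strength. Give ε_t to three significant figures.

a = A_s f_y/(0.85 f'_c b) = 76.86 mm.
β₁ = 0.763, so c = a/β₁ = 76.86/0.763 = 100.73 mm.
From the linear strain diagram with ε_cu = 0.003: ε_t = 0.003 (d − c)/c = 0.003 × (840 − 100.73)/100.73 = 0.0220.
Since ε_t ≥ 0.005, the section is tension-controlled.

ε_t ≈ 0.0220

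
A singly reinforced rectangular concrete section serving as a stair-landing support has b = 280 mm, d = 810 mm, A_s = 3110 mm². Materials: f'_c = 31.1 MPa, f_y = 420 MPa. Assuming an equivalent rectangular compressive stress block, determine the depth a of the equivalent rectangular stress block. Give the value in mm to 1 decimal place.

T = A_s f_y = 3110 × 420 = 1306200 N = 1306.2 kN.
Setting C = 0.85 f'_c a b equal to T: a = 1306200/(0.85 × 31.1 × 280) = 176.5 mm.

a ≈ 176.5 mm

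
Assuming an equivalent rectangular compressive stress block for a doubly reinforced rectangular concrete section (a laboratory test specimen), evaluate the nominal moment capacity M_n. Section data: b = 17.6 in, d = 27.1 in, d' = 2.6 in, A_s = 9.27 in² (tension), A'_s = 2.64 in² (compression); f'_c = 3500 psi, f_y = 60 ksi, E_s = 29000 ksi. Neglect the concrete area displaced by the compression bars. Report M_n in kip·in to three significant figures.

Assume both steels yield.
a = (A_s − A'_s) f_y/(0.85 f'_c b) = (9.27 − 2.64) × 60/(0.85 × 3.5 × 17.6) = 7.597 in.
c = a/β₁ = 7.597/0.85 = 8.938 in; ε'_s = 0.003(c − d')/c = 0.0021 ≥ ε_y = 0.0021, so the compression steel yields.
M_n = (A_s − A'_s) f_y (d − a/2) + A'_s f_y (d − d') = 397.8 × (27.1 − 3.7985) + 158.4 × (27.1 − 2.6) = 9269.3 + 3880.8 = 13150.1 kip·in.

M_n ≈ 13200 kip·in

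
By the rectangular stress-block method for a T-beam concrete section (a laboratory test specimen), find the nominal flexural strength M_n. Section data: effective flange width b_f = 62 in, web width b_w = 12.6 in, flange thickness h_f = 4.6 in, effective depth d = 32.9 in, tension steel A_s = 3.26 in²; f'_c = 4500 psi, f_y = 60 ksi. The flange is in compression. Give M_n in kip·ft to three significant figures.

Tension: T = A_s f_y = 3.26 × 60 = 195.6 kips.
Try a within the flange: a = T/(0.85 f'_c b_f) = 195.6/(0.85 × 4.5 × 62) = 0.825 in.
Since a = 0.825 ≤ h_f = 4.6 in, the stress block lies entirely in the flange; analyse as a rectangular beam of width b_f.
M_n = T(d − a/2) = 195.6 × (32.9 − 0.4125) = 6354.6 kip·in.
M_n = 6354.6/12 = 529.55 kip·ft.

M_n ≈ 530 kip·ft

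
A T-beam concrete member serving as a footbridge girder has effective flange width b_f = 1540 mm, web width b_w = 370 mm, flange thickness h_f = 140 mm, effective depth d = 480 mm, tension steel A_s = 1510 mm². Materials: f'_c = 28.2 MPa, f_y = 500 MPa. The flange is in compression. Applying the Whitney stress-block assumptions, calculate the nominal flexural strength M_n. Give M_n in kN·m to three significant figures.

M_n ≈ 355 kN·m

Tension: T = A_s f_y = 1510 × 500 = 755000 N.
Try a within the flange: a = T/(0.85 f'_c b_f) = 755000/(0.85 × 28.2 × 1540) = 20.45 mm.
Since a = 20.45 ≤ h_f = 140 mm, the stress block lies entirely in the flange; analyse as a rectangular beam of width b_f.
M_n = T(d − a/2) = 755000 × (480 − 10.225) = 354.68 × 10⁶ N·mm.
M_n = 354.68 kN·m.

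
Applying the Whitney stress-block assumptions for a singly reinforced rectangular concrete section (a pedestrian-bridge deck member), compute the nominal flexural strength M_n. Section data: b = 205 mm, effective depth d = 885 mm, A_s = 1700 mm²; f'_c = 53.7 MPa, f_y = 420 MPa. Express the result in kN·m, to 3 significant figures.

M_n ≈ 605 kN·m

T = A_s f_y = 1700 × 420 = 714000 N = 714 kN.
From C = T: a = T/(0.85 f'_c b) = 714000/(0.85 × 53.7 × 205) = 76.30 mm.
M_n = T(d − a/2) = 714 kN × (885 − 38.15) mm = 604.65 kN·m.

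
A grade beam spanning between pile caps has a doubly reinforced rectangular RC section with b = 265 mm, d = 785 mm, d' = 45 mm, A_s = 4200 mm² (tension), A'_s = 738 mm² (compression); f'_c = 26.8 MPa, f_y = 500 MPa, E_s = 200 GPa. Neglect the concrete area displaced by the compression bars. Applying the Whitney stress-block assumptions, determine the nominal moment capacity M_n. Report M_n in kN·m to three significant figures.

Assume both tension and compression steel yield.
Net tension couple steel: A_s − A'_s = 3462 mm².
a = (A_s − A'_s) f_y / (0.85 f'_c b) = 1731000/(0.85 × 26.8 × 265) = 286.75 mm.
c = a/β₁ = 286.75/0.85 = 337.35 mm; ε'_s = 0.003(c − d')/c = 0.0026 ≥ f_y/E_s = 0.0025, so compression steel does yield.
M_n = (A_s − A'_s) f_y (d − a/2) + A'_s f_y (d − d') = [1731000 × (785 − 143.375) + 369000 × (785 − 45)] × 10⁻⁶ = 1110.65 + 273.06 = 1383.71 kN·m.

M_n ≈ 1380 kN·m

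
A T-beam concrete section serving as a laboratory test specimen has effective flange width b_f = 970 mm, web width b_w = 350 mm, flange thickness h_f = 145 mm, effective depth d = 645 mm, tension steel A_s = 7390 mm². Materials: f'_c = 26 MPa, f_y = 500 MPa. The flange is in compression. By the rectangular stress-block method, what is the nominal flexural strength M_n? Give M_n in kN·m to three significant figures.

M_n ≈ 2050 kN·m

Tension: T = A_s f_y = 7390 × 500 = 3695000 N.
Try a within the flange: a = T/(0.85 f'_c b_f) = 3695000/(0.85 × 26 × 970) = 172.37 mm.
a = 172.37 > h_f = 145 mm: the block extends into the web. Split into flange-overhang and web parts.
C_f = 0.85 f'_c (b_f − b_w) h_f = 0.85 × 26 × (970 − 350) × 145 = 1986790 N.
Remaining web compression depth: a_w = (T − C_f)/(0.85 f'_c b_w) = (3695000 − 1986790)/(0.85 × 26 × 350) = 220.84 mm.
M_n = C_f(d − h_f/2) + (T − C_f)(d − a_w/2) = 1986790 × (645 − 72.5) + 1708210 × (645 − 110.42) = 1137.44 + 913.17 = 2050.61 × 10⁶ N·mm.
M_n = 2050.61 kN·m.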